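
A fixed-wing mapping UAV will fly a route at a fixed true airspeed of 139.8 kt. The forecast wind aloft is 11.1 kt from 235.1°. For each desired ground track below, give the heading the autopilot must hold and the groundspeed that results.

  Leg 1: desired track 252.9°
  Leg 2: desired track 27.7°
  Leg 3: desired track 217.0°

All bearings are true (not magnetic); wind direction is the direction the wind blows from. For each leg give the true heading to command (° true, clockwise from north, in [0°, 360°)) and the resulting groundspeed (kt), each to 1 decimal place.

Leg 1: heading=251.5°, groundspeed=129.2 kt
Leg 2: heading=25.6°, groundspeed=149.6 kt
Leg 3: heading=218.4°, groundspeed=129.2 kt

Leg 1: desired track 252.9°; wind correction -1.4° → command heading 251.5°, groundspeed 129.2 kt
Leg 2: desired track 27.7°; wind correction -2.1° → command heading 25.6°, groundspeed 149.6 kt
Leg 3: desired track 217.0°; wind correction +1.4° → command heading 218.4°, groundspeed 129.2 kt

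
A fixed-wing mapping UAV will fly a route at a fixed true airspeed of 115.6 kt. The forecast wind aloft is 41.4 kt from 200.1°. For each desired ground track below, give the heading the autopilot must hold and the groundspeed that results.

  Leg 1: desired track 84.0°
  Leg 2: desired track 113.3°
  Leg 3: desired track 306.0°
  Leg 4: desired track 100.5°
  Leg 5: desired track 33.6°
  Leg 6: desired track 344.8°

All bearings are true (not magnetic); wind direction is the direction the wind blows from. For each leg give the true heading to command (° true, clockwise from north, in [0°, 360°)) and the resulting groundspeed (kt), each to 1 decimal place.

Leg 1: desired track 84.0°; wind correction +18.8° → command heading 102.8°, groundspeed 127.7 kt
Leg 2: desired track 113.3°; wind correction +21.0° → command heading 134.3°, groundspeed 105.6 kt
Leg 3: desired track 306.0°; wind correction -20.1° → command heading 285.9°, groundspeed 119.9 kt
Leg 4: desired track 100.5°; wind correction +20.7° → command heading 121.2°, groundspeed 115.1 kt
Leg 5: desired track 33.6°; wind correction +4.8° → command heading 38.4°, groundspeed 155.5 kt
Leg 6: desired track 344.8°; wind correction -11.9° → command heading 332.9°, groundspeed 146.9 kt

Leg 1: heading=102.8°, groundspeed=127.7 kt
Leg 2: heading=134.3°, groundspeed=105.6 kt
Leg 3: heading=285.9°, groundspeed=119.9 kt
Leg 4: heading=121.2°, groundspeed=115.1 kt
Leg 5: heading=38.4°, groundspeed=155.5 kt
Leg 6: heading=332.9°, groundspeed=146.9 kt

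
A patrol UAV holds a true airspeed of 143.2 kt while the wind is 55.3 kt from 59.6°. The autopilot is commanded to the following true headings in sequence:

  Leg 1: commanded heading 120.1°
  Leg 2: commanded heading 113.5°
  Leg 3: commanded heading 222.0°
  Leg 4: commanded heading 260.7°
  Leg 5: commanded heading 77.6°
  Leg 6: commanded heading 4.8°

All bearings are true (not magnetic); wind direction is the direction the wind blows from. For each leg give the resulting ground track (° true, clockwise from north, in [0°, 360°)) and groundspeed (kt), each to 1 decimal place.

Leg 1: heading 120.1°; drift +22.5° → track 142.6°, groundspeed 125.6 kt
Leg 2: heading 113.5°; drift +22.0° → track 135.5°, groundspeed 119.3 kt
Leg 3: heading 222.0°; drift +4.9° → track 226.9°, groundspeed 196.6 kt
Leg 4: heading 260.7°; drift -5.8° → track 254.9°, groundspeed 195.8 kt
Leg 5: heading 77.6°; drift +10.7° → track 88.3°, groundspeed 92.2 kt
Leg 6: heading 4.8°; drift -22.1° → track 342.7°, groundspeed 120.1 kt

Leg 1: track=142.6°, groundspeed=125.6 kt
Leg 2: track=135.5°, groundspeed=119.3 kt
Leg 3: track=226.9°, groundspeed=196.6 kt
Leg 4: track=254.9°, groundspeed=195.8 kt
Leg 5: track=88.3°, groundspeed=92.2 kt
Leg 6: track=342.7°, groundspeed=120.1 kt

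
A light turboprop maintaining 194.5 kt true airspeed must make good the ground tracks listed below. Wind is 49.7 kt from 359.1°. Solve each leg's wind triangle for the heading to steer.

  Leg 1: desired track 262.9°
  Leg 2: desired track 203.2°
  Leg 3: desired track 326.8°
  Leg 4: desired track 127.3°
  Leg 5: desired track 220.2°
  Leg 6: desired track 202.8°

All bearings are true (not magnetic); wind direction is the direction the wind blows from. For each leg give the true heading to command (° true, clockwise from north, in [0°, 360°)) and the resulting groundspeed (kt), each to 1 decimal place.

Leg 1: desired track 262.9°; wind correction +14.7° → command heading 277.6°, groundspeed 193.5 kt
Leg 2: desired track 203.2°; wind correction +6.0° → command heading 209.2°, groundspeed 238.8 kt
Leg 3: desired track 326.8°; wind correction +7.8° → command heading 334.6°, groundspeed 150.7 kt
Leg 4: desired track 127.3°; wind correction -11.6° → command heading 115.7°, groundspeed 221.3 kt
Leg 5: desired track 220.2°; wind correction +9.7° → command heading 229.9°, groundspeed 229.2 kt
Leg 6: desired track 202.8°; wind correction +5.9° → command heading 208.7°, groundspeed 239.0 kt

Leg 1: heading=277.6°, groundspeed=193.5 kt
Leg 2: heading=209.2°, groundspeed=238.8 kt
Leg 3: heading=334.6°, groundspeed=150.7 kt
Leg 4: heading=115.7°, groundspeed=221.3 kt
Leg 5: heading=229.9°, groundspeed=229.2 kt
Leg 6: heading=208.7°, groundspeed=239.0 kt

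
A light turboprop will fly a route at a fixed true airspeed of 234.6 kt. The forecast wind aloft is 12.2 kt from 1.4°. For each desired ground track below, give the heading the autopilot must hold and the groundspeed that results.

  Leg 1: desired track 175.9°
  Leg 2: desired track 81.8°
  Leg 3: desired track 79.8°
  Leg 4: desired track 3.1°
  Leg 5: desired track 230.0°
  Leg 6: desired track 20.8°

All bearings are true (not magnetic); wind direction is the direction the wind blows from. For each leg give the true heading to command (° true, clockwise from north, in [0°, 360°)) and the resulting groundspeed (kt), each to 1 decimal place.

Leg 1: heading=175.6°, groundspeed=246.7 kt
Leg 2: heading=78.9°, groundspeed=232.3 kt
Leg 3: heading=76.9°, groundspeed=231.8 kt
Leg 4: heading=3.0°, groundspeed=222.4 kt
Leg 5: heading=232.2°, groundspeed=242.5 kt
Leg 6: heading=19.8°, groundspeed=223.1 kt

Leg 1: desired track 175.9°; wind correction -0.3° → command heading 175.6°, groundspeed 246.7 kt
Leg 2: desired track 81.8°; wind correction -2.9° → command heading 78.9°, groundspeed 232.3 kt
Leg 3: desired track 79.8°; wind correction -2.9° → command heading 76.9°, groundspeed 231.8 kt
Leg 4: desired track 3.1°; wind correction -0.1° → command heading 3.0°, groundspeed 222.4 kt
Leg 5: desired track 230.0°; wind correction +2.2° → command heading 232.2°, groundspeed 242.5 kt
Leg 6: desired track 20.8°; wind correction -1.0° → command heading 19.8°, groundspeed 223.1 kt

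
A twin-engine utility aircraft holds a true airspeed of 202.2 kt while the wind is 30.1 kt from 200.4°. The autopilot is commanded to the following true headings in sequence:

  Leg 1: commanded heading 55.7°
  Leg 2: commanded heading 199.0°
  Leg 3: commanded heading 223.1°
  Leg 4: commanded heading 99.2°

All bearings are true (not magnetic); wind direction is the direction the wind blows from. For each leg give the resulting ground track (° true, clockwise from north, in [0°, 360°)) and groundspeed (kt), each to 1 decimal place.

Leg 1: track=51.3°, groundspeed=227.4 kt
Leg 2: track=198.8°, groundspeed=172.1 kt
Leg 3: track=226.9°, groundspeed=174.8 kt
Leg 4: track=91.1°, groundspeed=210.1 kt

Leg 1: heading 55.7°; drift -4.4° → track 51.3°, groundspeed 227.4 kt
Leg 2: heading 199.0°; drift -0.2° → track 198.8°, groundspeed 172.1 kt
Leg 3: heading 223.1°; drift +3.8° → track 226.9°, groundspeed 174.8 kt
Leg 4: heading 99.2°; drift -8.1° → track 91.1°, groundspeed 210.1 kt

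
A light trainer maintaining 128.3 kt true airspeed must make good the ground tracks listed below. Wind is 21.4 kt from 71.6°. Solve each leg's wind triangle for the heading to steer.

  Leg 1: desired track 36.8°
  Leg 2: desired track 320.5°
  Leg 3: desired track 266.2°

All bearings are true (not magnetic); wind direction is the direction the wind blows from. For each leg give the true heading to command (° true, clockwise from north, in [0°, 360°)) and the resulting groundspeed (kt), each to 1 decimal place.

Leg 1: desired track 36.8°; wind correction +5.5° → command heading 42.3°, groundspeed 110.1 kt
Leg 2: desired track 320.5°; wind correction +9.0° → command heading 329.5°, groundspeed 134.4 kt
Leg 3: desired track 266.2°; wind correction +2.4° → command heading 268.6°, groundspeed 148.9 kt

Leg 1: heading=42.3°, groundspeed=110.1 kt
Leg 2: heading=329.5°, groundspeed=134.4 kt
Leg 3: heading=268.6°, groundspeed=148.9 kt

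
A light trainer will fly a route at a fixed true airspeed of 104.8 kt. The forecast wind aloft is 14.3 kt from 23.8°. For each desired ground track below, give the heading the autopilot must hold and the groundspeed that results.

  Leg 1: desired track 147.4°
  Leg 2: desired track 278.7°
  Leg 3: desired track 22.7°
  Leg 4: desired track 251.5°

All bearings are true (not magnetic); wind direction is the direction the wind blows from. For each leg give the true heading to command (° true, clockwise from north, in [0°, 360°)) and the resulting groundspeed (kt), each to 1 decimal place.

Leg 1: heading=140.9°, groundspeed=112.0 kt
Leg 2: heading=286.3°, groundspeed=107.6 kt
Leg 3: heading=22.9°, groundspeed=90.5 kt
Leg 4: heading=257.3°, groundspeed=113.9 kt

Leg 1: desired track 147.4°; wind correction -6.5° → command heading 140.9°, groundspeed 112.0 kt
Leg 2: desired track 278.7°; wind correction +7.6° → command heading 286.3°, groundspeed 107.6 kt
Leg 3: desired track 22.7°; wind correction +0.2° → command heading 22.9°, groundspeed 90.5 kt
Leg 4: desired track 251.5°; wind correction +5.8° → command heading 257.3°, groundspeed 113.9 kt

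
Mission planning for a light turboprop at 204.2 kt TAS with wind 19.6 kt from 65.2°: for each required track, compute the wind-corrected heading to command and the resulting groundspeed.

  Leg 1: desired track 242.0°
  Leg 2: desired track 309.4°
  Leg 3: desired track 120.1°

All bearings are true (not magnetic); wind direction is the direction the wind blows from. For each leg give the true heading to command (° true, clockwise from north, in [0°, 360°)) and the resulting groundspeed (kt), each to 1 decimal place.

Leg 1: heading=241.7°, groundspeed=223.8 kt
Leg 2: heading=314.4°, groundspeed=212.0 kt
Leg 3: heading=115.6°, groundspeed=192.3 kt

Leg 1: desired track 242.0°; wind correction -0.3° → command heading 241.7°, groundspeed 223.8 kt
Leg 2: desired track 309.4°; wind correction +5.0° → command heading 314.4°, groundspeed 212.0 kt
Leg 3: desired track 120.1°; wind correction -4.5° → command heading 115.6°, groundspeed 192.3 kt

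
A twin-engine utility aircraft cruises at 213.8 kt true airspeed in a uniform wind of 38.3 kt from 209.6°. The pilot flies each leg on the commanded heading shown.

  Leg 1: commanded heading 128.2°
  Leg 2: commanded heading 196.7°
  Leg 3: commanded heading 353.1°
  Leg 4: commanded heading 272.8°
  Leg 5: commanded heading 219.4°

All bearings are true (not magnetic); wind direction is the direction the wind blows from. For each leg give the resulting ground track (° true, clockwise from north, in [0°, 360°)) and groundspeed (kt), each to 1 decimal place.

Leg 1: track=117.9°, groundspeed=211.5 kt
Leg 2: track=193.9°, groundspeed=176.7 kt
Leg 3: track=358.4°, groundspeed=245.6 kt
Leg 4: track=282.7°, groundspeed=199.5 kt
Leg 5: track=221.5°, groundspeed=176.2 kt

Leg 1: heading 128.2°; drift -10.3° → track 117.9°, groundspeed 211.5 kt
Leg 2: heading 196.7°; drift -2.8° → track 193.9°, groundspeed 176.7 kt
Leg 3: heading 353.1°; drift +5.3° → track 358.4°, groundspeed 245.6 kt
Leg 4: heading 272.8°; drift +9.9° → track 282.7°, groundspeed 199.5 kt
Leg 5: heading 219.4°; drift +2.1° → track 221.5°, groundspeed 176.2 kt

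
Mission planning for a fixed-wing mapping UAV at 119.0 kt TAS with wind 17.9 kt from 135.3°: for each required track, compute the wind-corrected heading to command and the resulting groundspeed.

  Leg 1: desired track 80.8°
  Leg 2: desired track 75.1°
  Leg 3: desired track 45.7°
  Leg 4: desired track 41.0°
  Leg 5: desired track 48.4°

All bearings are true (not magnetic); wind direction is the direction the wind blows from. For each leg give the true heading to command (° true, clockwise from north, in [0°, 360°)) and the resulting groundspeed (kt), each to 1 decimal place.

Leg 1: heading=87.8°, groundspeed=107.7 kt
Leg 2: heading=82.6°, groundspeed=109.1 kt
Leg 3: heading=54.4°, groundspeed=117.5 kt
Leg 4: heading=49.6°, groundspeed=119.0 kt
Leg 5: heading=57.0°, groundspeed=116.7 kt

Leg 1: desired track 80.8°; wind correction +7.0° → command heading 87.8°, groundspeed 107.7 kt
Leg 2: desired track 75.1°; wind correction +7.5° → command heading 82.6°, groundspeed 109.1 kt
Leg 3: desired track 45.7°; wind correction +8.7° → command heading 54.4°, groundspeed 117.5 kt
Leg 4: desired track 41.0°; wind correction +8.6° → command heading 49.6°, groundspeed 119.0 kt
Leg 5: desired track 48.4°; wind correction +8.6° → command heading 57.0°, groundspeed 116.7 kt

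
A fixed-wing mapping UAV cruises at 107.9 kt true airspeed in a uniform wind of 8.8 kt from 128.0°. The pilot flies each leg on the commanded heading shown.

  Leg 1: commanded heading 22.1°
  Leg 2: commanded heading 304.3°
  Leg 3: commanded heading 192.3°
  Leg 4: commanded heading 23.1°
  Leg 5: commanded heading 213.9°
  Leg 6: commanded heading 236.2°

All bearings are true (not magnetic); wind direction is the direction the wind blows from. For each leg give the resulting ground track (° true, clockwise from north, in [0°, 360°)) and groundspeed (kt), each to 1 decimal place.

Leg 1: heading 22.1°; drift -4.4° → track 17.7°, groundspeed 110.6 kt
Leg 2: heading 304.3°; drift +0.3° → track 304.6°, groundspeed 116.7 kt
Leg 3: heading 192.3°; drift +4.4° → track 196.7°, groundspeed 104.4 kt
Leg 4: heading 23.1°; drift -4.4° → track 18.7°, groundspeed 110.5 kt
Leg 5: heading 213.9°; drift +4.7° → track 218.6°, groundspeed 107.6 kt
Leg 6: heading 236.2°; drift +4.3° → track 240.5°, groundspeed 111.0 kt

Leg 1: track=17.7°, groundspeed=110.6 kt
Leg 2: track=304.6°, groundspeed=116.7 kt
Leg 3: track=196.7°, groundspeed=104.4 kt
Leg 4: track=18.7°, groundspeed=110.5 kt
Leg 5: track=218.6°, groundspeed=107.6 kt
Leg 6: track=240.5°, groundspeed=111.0 kt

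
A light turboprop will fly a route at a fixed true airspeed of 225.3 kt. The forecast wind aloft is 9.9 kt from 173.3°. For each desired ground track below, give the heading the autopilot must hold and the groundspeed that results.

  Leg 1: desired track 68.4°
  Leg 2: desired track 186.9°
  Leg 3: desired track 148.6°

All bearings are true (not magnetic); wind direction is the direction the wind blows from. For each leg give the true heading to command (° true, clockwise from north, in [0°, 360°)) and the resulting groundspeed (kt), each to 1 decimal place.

Leg 1: heading=70.8°, groundspeed=227.6 kt
Leg 2: heading=186.3°, groundspeed=215.7 kt
Leg 3: heading=149.7°, groundspeed=216.3 kt

Leg 1: desired track 68.4°; wind correction +2.4° → command heading 70.8°, groundspeed 227.6 kt
Leg 2: desired track 186.9°; wind correction -0.6° → command heading 186.3°, groundspeed 215.7 kt
Leg 3: desired track 148.6°; wind correction +1.1° → command heading 149.7°, groundspeed 216.3 kt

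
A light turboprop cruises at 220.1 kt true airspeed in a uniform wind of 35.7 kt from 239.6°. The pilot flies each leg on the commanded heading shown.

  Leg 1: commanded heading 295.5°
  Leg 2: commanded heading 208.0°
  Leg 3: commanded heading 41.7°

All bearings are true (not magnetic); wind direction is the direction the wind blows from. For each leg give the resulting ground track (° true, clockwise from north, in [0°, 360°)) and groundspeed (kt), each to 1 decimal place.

Leg 1: track=303.9°, groundspeed=202.3 kt
Leg 2: track=202.4°, groundspeed=190.6 kt
Leg 3: track=44.2°, groundspeed=254.3 kt

Leg 1: heading 295.5°; drift +8.4° → track 303.9°, groundspeed 202.3 kt
Leg 2: heading 208.0°; drift -5.6° → track 202.4°, groundspeed 190.6 kt
Leg 3: heading 41.7°; drift +2.5° → track 44.2°, groundspeed 254.3 kt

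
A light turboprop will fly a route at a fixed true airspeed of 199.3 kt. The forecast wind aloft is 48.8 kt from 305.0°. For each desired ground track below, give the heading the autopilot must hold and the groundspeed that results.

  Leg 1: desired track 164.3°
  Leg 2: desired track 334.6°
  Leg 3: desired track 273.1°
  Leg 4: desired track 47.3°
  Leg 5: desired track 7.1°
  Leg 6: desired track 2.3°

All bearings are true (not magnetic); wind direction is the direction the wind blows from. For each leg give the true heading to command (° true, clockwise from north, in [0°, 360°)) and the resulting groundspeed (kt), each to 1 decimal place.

Leg 1: desired track 164.3°; wind correction +8.9° → command heading 173.2°, groundspeed 234.7 kt
Leg 2: desired track 334.6°; wind correction -6.9° → command heading 327.7°, groundspeed 155.4 kt
Leg 3: desired track 273.1°; wind correction +7.4° → command heading 280.5°, groundspeed 156.2 kt
Leg 4: desired track 47.3°; wind correction -13.8° → command heading 33.5°, groundspeed 203.9 kt
Leg 5: desired track 7.1°; wind correction -12.5° → command heading 354.6°, groundspeed 171.7 kt
Leg 6: desired track 2.3°; wind correction -11.9° → command heading 350.4°, groundspeed 168.7 kt

Leg 1: heading=173.2°, groundspeed=234.7 kt
Leg 2: heading=327.7°, groundspeed=155.4 kt
Leg 3: heading=280.5°, groundspeed=156.2 kt
Leg 4: heading=33.5°, groundspeed=203.9 kt
Leg 5: heading=354.6°, groundspeed=171.7 kt
Leg 6: heading=350.4°, groundspeed=168.7 kt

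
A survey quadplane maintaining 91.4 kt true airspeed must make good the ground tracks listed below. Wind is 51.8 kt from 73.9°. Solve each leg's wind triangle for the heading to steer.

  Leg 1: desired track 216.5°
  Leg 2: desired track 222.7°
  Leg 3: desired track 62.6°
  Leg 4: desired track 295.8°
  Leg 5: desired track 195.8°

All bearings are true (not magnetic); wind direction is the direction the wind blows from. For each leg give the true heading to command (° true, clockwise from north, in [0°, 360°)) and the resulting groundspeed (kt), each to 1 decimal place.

Leg 1: desired track 216.5°; wind correction -20.1° → command heading 196.4°, groundspeed 127.0 kt
Leg 2: desired track 222.7°; wind correction -17.1° → command heading 205.6°, groundspeed 131.7 kt
Leg 3: desired track 62.6°; wind correction +6.4° → command heading 69.0°, groundspeed 40.0 kt
Leg 4: desired track 295.8°; wind correction +22.2° → command heading 318.0°, groundspeed 123.2 kt
Leg 5: desired track 195.8°; wind correction -28.8° → command heading 167.0°, groundspeed 107.5 kt

Leg 1: heading=196.4°, groundspeed=127.0 kt
Leg 2: heading=205.6°, groundspeed=131.7 kt
Leg 3: heading=69.0°, groundspeed=40.0 kt
Leg 4: heading=318.0°, groundspeed=123.2 kt
Leg 5: heading=167.0°, groundspeed=107.5 kt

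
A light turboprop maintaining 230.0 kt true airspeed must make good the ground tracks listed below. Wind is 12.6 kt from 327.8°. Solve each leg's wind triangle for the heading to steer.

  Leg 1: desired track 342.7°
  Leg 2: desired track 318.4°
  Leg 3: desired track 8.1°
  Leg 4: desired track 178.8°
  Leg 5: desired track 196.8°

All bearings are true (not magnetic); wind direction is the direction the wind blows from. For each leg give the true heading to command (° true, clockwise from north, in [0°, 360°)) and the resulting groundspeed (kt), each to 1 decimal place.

Leg 1: desired track 342.7°; wind correction -0.8° → command heading 341.9°, groundspeed 217.8 kt
Leg 2: desired track 318.4°; wind correction +0.5° → command heading 318.9°, groundspeed 217.6 kt
Leg 3: desired track 8.1°; wind correction -2.0° → command heading 6.1°, groundspeed 220.2 kt
Leg 4: desired track 178.8°; wind correction +1.6° → command heading 180.4°, groundspeed 240.7 kt
Leg 5: desired track 196.8°; wind correction +2.4° → command heading 199.2°, groundspeed 238.1 kt

Leg 1: heading=341.9°, groundspeed=217.8 kt
Leg 2: heading=318.9°, groundspeed=217.6 kt
Leg 3: heading=6.1°, groundspeed=220.2 kt
Leg 4: heading=180.4°, groundspeed=240.7 kt
Leg 5: heading=199.2°, groundspeed=238.1 kt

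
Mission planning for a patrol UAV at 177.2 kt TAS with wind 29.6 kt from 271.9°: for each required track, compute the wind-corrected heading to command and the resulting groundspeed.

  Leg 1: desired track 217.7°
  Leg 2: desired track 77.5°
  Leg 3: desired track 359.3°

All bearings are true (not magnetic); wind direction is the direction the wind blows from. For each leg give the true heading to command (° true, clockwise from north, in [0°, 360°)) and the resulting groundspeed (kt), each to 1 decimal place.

Leg 1: heading=225.5°, groundspeed=158.3 kt
Leg 2: heading=75.1°, groundspeed=205.7 kt
Leg 3: heading=349.7°, groundspeed=173.4 kt

Leg 1: desired track 217.7°; wind correction +7.8° → command heading 225.5°, groundspeed 158.3 kt
Leg 2: desired track 77.5°; wind correction -2.4° → command heading 75.1°, groundspeed 205.7 kt
Leg 3: desired track 359.3°; wind correction -9.6° → command heading 349.7°, groundspeed 173.4 kt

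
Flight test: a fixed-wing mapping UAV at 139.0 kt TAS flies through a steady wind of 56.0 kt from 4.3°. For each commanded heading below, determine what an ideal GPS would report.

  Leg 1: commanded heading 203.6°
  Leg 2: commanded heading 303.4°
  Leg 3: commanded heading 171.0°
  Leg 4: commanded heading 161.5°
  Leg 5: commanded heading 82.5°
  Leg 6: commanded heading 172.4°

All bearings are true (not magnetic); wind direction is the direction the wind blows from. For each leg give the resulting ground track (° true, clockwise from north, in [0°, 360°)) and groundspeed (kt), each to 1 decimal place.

Leg 1: heading 203.6°; drift -5.5° → track 198.1°, groundspeed 192.7 kt
Leg 2: heading 303.4°; drift -23.6° → track 279.8°, groundspeed 122.0 kt
Leg 3: heading 171.0°; drift +3.8° → track 174.8°, groundspeed 193.9 kt
Leg 4: heading 161.5°; drift +6.5° → track 168.0°, groundspeed 191.9 kt
Leg 5: heading 82.5°; drift +23.3° → track 105.8°, groundspeed 138.8 kt
Leg 6: heading 172.4°; drift +3.4° → track 175.8°, groundspeed 194.1 kt

Leg 1: track=198.1°, groundspeed=192.7 kt
Leg 2: track=279.8°, groundspeed=122.0 kt
Leg 3: track=174.8°, groundspeed=193.9 kt
Leg 4: track=168.0°, groundspeed=191.9 kt
Leg 5: track=105.8°, groundspeed=138.8 kt
Leg 6: track=175.8°, groundspeed=194.1 kt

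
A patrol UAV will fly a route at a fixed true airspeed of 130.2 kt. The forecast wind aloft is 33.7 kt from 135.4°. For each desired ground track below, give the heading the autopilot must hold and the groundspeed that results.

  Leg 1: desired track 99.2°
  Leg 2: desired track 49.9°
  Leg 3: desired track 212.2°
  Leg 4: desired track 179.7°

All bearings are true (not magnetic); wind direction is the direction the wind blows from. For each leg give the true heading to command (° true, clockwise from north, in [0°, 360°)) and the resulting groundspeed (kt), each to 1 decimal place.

Leg 1: desired track 99.2°; wind correction +8.8° → command heading 108.0°, groundspeed 101.5 kt
Leg 2: desired track 49.9°; wind correction +15.0° → command heading 64.9°, groundspeed 123.1 kt
Leg 3: desired track 212.2°; wind correction -14.6° → command heading 197.6°, groundspeed 118.3 kt
Leg 4: desired track 179.7°; wind correction -10.4° → command heading 169.3°, groundspeed 103.9 kt

Leg 1: heading=108.0°, groundspeed=101.5 kt
Leg 2: heading=64.9°, groundspeed=123.1 kt
Leg 3: heading=197.6°, groundspeed=118.3 kt
Leg 4: heading=169.3°, groundspeed=103.9 kt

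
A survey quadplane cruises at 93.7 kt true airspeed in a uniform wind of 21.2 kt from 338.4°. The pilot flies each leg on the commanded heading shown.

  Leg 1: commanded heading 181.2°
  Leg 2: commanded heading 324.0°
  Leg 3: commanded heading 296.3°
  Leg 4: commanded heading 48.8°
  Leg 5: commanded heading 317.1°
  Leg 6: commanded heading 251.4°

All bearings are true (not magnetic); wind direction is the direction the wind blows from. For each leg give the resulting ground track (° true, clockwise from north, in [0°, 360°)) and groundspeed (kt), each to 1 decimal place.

Leg 1: track=177.1°, groundspeed=113.5 kt
Leg 2: track=319.9°, groundspeed=73.4 kt
Leg 3: track=286.0°, groundspeed=79.3 kt
Leg 4: track=61.8°, groundspeed=88.9 kt
Leg 5: track=311.2°, groundspeed=74.3 kt
Leg 6: track=238.5°, groundspeed=95.0 kt

Leg 1: heading 181.2°; drift -4.1° → track 177.1°, groundspeed 113.5 kt
Leg 2: heading 324.0°; drift -4.1° → track 319.9°, groundspeed 73.4 kt
Leg 3: heading 296.3°; drift -10.3° → track 286.0°, groundspeed 79.3 kt
Leg 4: heading 48.8°; drift +13.0° → track 61.8°, groundspeed 88.9 kt
Leg 5: heading 317.1°; drift -5.9° → track 311.2°, groundspeed 74.3 kt
Leg 6: heading 251.4°; drift -12.9° → track 238.5°, groundspeed 95.0 kt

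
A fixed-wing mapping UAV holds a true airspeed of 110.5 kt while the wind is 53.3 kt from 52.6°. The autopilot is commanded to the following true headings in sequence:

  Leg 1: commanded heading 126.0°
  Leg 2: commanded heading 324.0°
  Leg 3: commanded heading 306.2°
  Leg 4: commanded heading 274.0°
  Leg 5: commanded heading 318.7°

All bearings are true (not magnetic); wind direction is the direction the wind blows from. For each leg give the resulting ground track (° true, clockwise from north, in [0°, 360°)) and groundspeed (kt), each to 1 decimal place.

Leg 1: track=154.2°, groundspeed=108.1 kt
Leg 2: track=298.0°, groundspeed=121.5 kt
Leg 3: track=284.0°, groundspeed=135.6 kt
Leg 4: track=260.8°, groundspeed=154.6 kt
Leg 5: track=293.7°, groundspeed=125.9 kt

Leg 1: heading 126.0°; drift +28.2° → track 154.2°, groundspeed 108.1 kt
Leg 2: heading 324.0°; drift -26.0° → track 298.0°, groundspeed 121.5 kt
Leg 3: heading 306.2°; drift -22.2° → track 284.0°, groundspeed 135.6 kt
Leg 4: heading 274.0°; drift -13.2° → track 260.8°, groundspeed 154.6 kt
Leg 5: heading 318.7°; drift -25.0° → track 293.7°, groundspeed 125.9 kt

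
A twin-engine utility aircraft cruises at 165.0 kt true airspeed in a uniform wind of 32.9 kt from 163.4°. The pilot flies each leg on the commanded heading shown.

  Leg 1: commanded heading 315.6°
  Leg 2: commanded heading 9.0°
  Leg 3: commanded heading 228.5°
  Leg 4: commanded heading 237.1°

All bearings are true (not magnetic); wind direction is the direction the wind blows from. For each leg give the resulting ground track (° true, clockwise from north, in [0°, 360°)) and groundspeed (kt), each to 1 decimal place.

Leg 1: track=320.1°, groundspeed=194.7 kt
Leg 2: track=4.8°, groundspeed=195.2 kt
Leg 3: track=239.7°, groundspeed=154.1 kt
Leg 4: track=248.6°, groundspeed=158.9 kt

Leg 1: heading 315.6°; drift +4.5° → track 320.1°, groundspeed 194.7 kt
Leg 2: heading 9.0°; drift -4.2° → track 4.8°, groundspeed 195.2 kt
Leg 3: heading 228.5°; drift +11.2° → track 239.7°, groundspeed 154.1 kt
Leg 4: heading 237.1°; drift +11.5° → track 248.6°, groundspeed 158.9 kt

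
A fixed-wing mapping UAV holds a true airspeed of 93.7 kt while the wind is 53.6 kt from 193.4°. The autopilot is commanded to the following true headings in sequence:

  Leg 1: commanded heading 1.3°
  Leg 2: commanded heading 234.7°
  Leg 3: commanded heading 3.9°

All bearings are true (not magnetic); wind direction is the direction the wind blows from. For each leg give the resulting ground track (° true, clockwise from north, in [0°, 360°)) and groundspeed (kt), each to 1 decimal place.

Leg 1: track=5.7°, groundspeed=146.5 kt
Leg 2: track=268.2°, groundspeed=64.1 kt
Leg 3: track=7.4°, groundspeed=146.8 kt

Leg 1: heading 1.3°; drift +4.4° → track 5.7°, groundspeed 146.5 kt
Leg 2: heading 234.7°; drift +33.5° → track 268.2°, groundspeed 64.1 kt
Leg 3: heading 3.9°; drift +3.5° → track 7.4°, groundspeed 146.8 kt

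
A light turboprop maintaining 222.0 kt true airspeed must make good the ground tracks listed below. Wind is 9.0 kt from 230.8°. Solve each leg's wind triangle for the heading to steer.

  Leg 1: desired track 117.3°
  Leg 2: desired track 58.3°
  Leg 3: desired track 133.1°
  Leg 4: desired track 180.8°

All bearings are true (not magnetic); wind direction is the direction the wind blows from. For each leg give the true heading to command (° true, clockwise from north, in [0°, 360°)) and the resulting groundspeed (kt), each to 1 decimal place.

Leg 1: desired track 117.3°; wind correction +2.1° → command heading 119.4°, groundspeed 225.4 kt
Leg 2: desired track 58.3°; wind correction +0.3° → command heading 58.6°, groundspeed 230.9 kt
Leg 3: desired track 133.1°; wind correction +2.3° → command heading 135.4°, groundspeed 223.0 kt
Leg 4: desired track 180.8°; wind correction +1.8° → command heading 182.6°, groundspeed 216.1 kt

Leg 1: heading=119.4°, groundspeed=225.4 kt
Leg 2: heading=58.6°, groundspeed=230.9 kt
Leg 3: heading=135.4°, groundspeed=223.0 kt
Leg 4: heading=182.6°, groundspeed=216.1 kt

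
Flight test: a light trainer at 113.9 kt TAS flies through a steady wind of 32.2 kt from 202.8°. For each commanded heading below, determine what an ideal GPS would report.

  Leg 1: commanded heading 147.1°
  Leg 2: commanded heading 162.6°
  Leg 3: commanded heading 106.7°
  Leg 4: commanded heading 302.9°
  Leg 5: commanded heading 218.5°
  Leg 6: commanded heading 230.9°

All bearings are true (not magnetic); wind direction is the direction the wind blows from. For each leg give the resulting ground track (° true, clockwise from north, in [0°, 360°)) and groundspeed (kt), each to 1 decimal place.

Leg 1: track=131.6°, groundspeed=99.4 kt
Leg 2: track=149.5°, groundspeed=91.7 kt
Leg 3: track=91.4°, groundspeed=121.6 kt
Leg 4: track=317.8°, groundspeed=123.7 kt
Leg 5: track=224.5°, groundspeed=83.4 kt
Leg 6: track=241.0°, groundspeed=86.8 kt

Leg 1: heading 147.1°; drift -15.5° → track 131.6°, groundspeed 99.4 kt
Leg 2: heading 162.6°; drift -13.1° → track 149.5°, groundspeed 91.7 kt
Leg 3: heading 106.7°; drift -15.3° → track 91.4°, groundspeed 121.6 kt
Leg 4: heading 302.9°; drift +14.9° → track 317.8°, groundspeed 123.7 kt
Leg 5: heading 218.5°; drift +6.0° → track 224.5°, groundspeed 83.4 kt
Leg 6: heading 230.9°; drift +10.1° → track 241.0°, groundspeed 86.8 kt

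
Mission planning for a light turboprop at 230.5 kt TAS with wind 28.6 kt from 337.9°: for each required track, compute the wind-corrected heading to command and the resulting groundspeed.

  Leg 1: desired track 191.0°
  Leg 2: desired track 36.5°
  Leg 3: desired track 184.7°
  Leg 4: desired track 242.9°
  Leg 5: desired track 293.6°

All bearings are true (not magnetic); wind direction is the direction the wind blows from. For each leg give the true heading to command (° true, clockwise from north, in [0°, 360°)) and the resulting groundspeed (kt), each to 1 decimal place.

Leg 1: desired track 191.0°; wind correction +3.9° → command heading 194.9°, groundspeed 253.9 kt
Leg 2: desired track 36.5°; wind correction -6.1° → command heading 30.4°, groundspeed 214.3 kt
Leg 3: desired track 184.7°; wind correction +3.2° → command heading 187.9°, groundspeed 255.7 kt
Leg 4: desired track 242.9°; wind correction +7.1° → command heading 250.0°, groundspeed 231.2 kt
Leg 5: desired track 293.6°; wind correction +5.0° → command heading 298.6°, groundspeed 209.2 kt

Leg 1: heading=194.9°, groundspeed=253.9 kt
Leg 2: heading=30.4°, groundspeed=214.3 kt
Leg 3: heading=187.9°, groundspeed=255.7 kt
Leg 4: heading=250.0°, groundspeed=231.2 kt
Leg 5: heading=298.6°, groundspeed=209.2 kt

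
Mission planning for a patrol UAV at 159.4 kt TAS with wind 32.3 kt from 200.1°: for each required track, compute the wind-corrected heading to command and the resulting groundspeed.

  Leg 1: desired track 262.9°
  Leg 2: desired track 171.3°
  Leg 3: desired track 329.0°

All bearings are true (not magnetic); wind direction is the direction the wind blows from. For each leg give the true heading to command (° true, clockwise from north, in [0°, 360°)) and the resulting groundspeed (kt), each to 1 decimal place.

Leg 1: heading=252.5°, groundspeed=142.0 kt
Leg 2: heading=176.9°, groundspeed=130.3 kt
Leg 3: heading=319.9°, groundspeed=177.7 kt

Leg 1: desired track 262.9°; wind correction -10.4° → command heading 252.5°, groundspeed 142.0 kt
Leg 2: desired track 171.3°; wind correction +5.6° → command heading 176.9°, groundspeed 130.3 kt
Leg 3: desired track 329.0°; wind correction -9.1° → command heading 319.9°, groundspeed 177.7 kt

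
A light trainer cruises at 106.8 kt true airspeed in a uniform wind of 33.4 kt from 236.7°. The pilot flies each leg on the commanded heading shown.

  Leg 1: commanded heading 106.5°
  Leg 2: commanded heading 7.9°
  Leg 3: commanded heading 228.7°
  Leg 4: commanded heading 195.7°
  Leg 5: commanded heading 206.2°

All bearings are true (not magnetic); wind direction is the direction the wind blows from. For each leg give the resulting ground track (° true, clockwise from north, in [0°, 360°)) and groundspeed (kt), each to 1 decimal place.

Leg 1: heading 106.5°; drift -11.2° → track 95.3°, groundspeed 130.9 kt
Leg 2: heading 7.9°; drift +11.0° → track 18.9°, groundspeed 131.2 kt
Leg 3: heading 228.7°; drift -3.6° → track 225.1°, groundspeed 73.9 kt
Leg 4: heading 195.7°; drift -15.0° → track 180.7°, groundspeed 84.5 kt
Leg 5: heading 206.2°; drift -12.3° → track 193.9°, groundspeed 79.8 kt

Leg 1: track=95.3°, groundspeed=130.9 kt
Leg 2: track=18.9°, groundspeed=131.2 kt
Leg 3: track=225.1°, groundspeed=73.9 kt
Leg 4: track=180.7°, groundspeed=84.5 kt
Leg 5: track=193.9°, groundspeed=79.8 kt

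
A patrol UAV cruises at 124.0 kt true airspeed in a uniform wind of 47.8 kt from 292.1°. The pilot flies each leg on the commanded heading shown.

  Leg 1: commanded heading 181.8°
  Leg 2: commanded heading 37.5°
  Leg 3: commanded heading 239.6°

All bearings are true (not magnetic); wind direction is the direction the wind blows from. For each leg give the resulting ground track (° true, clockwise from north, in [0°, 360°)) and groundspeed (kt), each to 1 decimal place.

Leg 1: track=164.1°, groundspeed=147.6 kt
Leg 2: track=56.1°, groundspeed=144.3 kt
Leg 3: track=217.8°, groundspeed=102.2 kt

Leg 1: heading 181.8°; drift -17.7° → track 164.1°, groundspeed 147.6 kt
Leg 2: heading 37.5°; drift +18.6° → track 56.1°, groundspeed 144.3 kt
Leg 3: heading 239.6°; drift -21.8° → track 217.8°, groundspeed 102.2 kt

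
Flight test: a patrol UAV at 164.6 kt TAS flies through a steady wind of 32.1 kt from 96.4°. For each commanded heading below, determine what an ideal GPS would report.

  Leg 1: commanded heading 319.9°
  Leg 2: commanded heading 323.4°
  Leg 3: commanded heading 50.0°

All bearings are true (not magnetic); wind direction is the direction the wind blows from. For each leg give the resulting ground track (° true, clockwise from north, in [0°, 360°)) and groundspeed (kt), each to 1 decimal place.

Leg 1: heading 319.9°; drift -6.7° → track 313.2°, groundspeed 189.2 kt
Leg 2: heading 323.4°; drift -7.2° → track 316.2°, groundspeed 188.0 kt
Leg 3: heading 50.0°; drift -9.3° → track 40.7°, groundspeed 144.3 kt

Leg 1: track=313.2°, groundspeed=189.2 kt
Leg 2: track=316.2°, groundspeed=188.0 kt
Leg 3: track=40.7°, groundspeed=144.3 kt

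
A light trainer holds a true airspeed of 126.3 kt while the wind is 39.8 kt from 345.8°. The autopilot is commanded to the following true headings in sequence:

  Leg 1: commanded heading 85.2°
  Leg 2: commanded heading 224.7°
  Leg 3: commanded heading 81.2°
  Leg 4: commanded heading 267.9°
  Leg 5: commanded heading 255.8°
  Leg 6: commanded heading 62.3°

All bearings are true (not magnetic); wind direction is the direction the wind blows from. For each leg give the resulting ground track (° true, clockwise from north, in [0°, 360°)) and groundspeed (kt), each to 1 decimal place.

Leg 1: heading 85.2°; drift +16.5° → track 101.7°, groundspeed 138.5 kt
Leg 2: heading 224.7°; drift -13.1° → track 211.6°, groundspeed 150.8 kt
Leg 3: heading 81.2°; drift +16.9° → track 98.1°, groundspeed 135.9 kt
Leg 4: heading 267.9°; drift -18.3° → track 249.6°, groundspeed 124.2 kt
Leg 5: heading 255.8°; drift -17.5° → track 238.3°, groundspeed 132.4 kt
Leg 6: heading 62.3°; drift +18.3° → track 80.6°, groundspeed 123.2 kt

Leg 1: track=101.7°, groundspeed=138.5 kt
Leg 2: track=211.6°, groundspeed=150.8 kt
Leg 3: track=98.1°, groundspeed=135.9 kt
Leg 4: track=249.6°, groundspeed=124.2 kt
Leg 5: track=238.3°, groundspeed=132.4 kt
Leg 6: track=80.6°, groundspeed=123.2 kt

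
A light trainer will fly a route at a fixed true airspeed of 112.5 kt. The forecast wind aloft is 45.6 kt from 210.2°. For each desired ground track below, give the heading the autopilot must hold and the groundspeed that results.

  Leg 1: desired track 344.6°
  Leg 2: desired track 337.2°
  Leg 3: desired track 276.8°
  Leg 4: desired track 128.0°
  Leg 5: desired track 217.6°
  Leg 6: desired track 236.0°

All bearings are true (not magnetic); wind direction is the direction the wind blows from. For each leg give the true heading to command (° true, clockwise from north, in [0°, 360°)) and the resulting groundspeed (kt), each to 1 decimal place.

Leg 1: desired track 344.6°; wind correction -16.8° → command heading 327.8°, groundspeed 139.6 kt
Leg 2: desired track 337.2°; wind correction -18.9° → command heading 318.3°, groundspeed 133.9 kt
Leg 3: desired track 276.8°; wind correction -21.8° → command heading 255.0°, groundspeed 86.3 kt
Leg 4: desired track 128.0°; wind correction +23.7° → command heading 151.7°, groundspeed 96.8 kt
Leg 5: desired track 217.6°; wind correction -3.0° → command heading 214.6°, groundspeed 67.1 kt
Leg 6: desired track 236.0°; wind correction -10.2° → command heading 225.8°, groundspeed 69.7 kt

Leg 1: heading=327.8°, groundspeed=139.6 kt
Leg 2: heading=318.3°, groundspeed=133.9 kt
Leg 3: heading=255.0°, groundspeed=86.3 kt
Leg 4: heading=151.7°, groundspeed=96.8 kt
Leg 5: heading=214.6°, groundspeed=67.1 kt
Leg 6: heading=225.8°, groundspeed=69.7 kt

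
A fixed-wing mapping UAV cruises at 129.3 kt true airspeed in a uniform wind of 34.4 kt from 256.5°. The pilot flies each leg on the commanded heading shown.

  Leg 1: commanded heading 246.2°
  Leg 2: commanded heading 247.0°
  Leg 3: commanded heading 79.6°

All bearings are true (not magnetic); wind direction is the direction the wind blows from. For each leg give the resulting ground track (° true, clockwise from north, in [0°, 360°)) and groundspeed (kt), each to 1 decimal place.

Leg 1: heading 246.2°; drift -3.7° → track 242.5°, groundspeed 95.7 kt
Leg 2: heading 247.0°; drift -3.4° → track 243.6°, groundspeed 95.5 kt
Leg 3: heading 79.6°; drift -0.7° → track 78.9°, groundspeed 163.7 kt

Leg 1: track=242.5°, groundspeed=95.7 kt
Leg 2: track=243.6°, groundspeed=95.5 kt
Leg 3: track=78.9°, groundspeed=163.7 kt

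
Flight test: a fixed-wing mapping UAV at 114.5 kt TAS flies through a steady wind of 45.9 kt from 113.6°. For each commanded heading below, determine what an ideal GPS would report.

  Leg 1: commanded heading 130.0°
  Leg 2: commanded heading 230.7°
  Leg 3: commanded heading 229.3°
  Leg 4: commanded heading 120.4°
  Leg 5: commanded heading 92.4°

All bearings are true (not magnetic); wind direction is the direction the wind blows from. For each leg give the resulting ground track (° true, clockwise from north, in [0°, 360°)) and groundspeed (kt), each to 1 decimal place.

Leg 1: track=140.4°, groundspeed=71.6 kt
Leg 2: track=247.5°, groundspeed=141.4 kt
Leg 3: track=246.4°, groundspeed=140.6 kt
Leg 4: track=124.9°, groundspeed=69.1 kt
Leg 5: track=79.4°, groundspeed=73.6 kt

Leg 1: heading 130.0°; drift +10.4° → track 140.4°, groundspeed 71.6 kt
Leg 2: heading 230.7°; drift +16.8° → track 247.5°, groundspeed 141.4 kt
Leg 3: heading 229.3°; drift +17.1° → track 246.4°, groundspeed 140.6 kt
Leg 4: heading 120.4°; drift +4.5° → track 124.9°, groundspeed 69.1 kt
Leg 5: heading 92.4°; drift -13.0° → track 79.4°, groundspeed 73.6 kt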